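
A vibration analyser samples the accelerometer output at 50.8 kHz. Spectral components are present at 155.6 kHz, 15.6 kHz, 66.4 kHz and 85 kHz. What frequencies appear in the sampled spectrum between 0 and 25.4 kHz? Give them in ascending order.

fs/2 = 25.4 kHz.
155.6 kHz mod fs = 3.2 kHz.
3.2 kHz ≤ fs/2 = 25.4 kHz, appears at 3.2 kHz.
15.6 kHz ≤ fs/2 = 25.4 kHz, passes unchanged.
66.4 kHz mod fs = 15.6 kHz.
15.6 kHz ≤ fs/2 = 25.4 kHz, appears at 15.6 kHz.
85 kHz mod fs = 34.2 kHz.
34.2 kHz > fs/2 = 25.4 kHz, folds to fs − 34.2 kHz = 16.6 kHz.
Distinct values: {3.2 kHz, 15.6 kHz, 16.6 kHz}.

3.2 kHz, 15.6 kHz, 16.6 kHz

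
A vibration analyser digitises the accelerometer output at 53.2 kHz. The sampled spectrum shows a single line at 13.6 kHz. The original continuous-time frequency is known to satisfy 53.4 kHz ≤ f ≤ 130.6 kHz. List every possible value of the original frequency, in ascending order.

66.8 kHz, 92.8 kHz, 120 kHz

Frequencies that alias to 13.6 kHz are k·fs ± 13.6 kHz for integer k ≥ 0.
k=0: 13.6 kHz.
k=1: 39.6 kHz, 66.8 kHz.
k=2: 92.8 kHz, 120 kHz.
k=3: 146 kHz, 173.2 kHz.
Within [53.4 kHz, 130.6 kHz]: 66.8 kHz, 92.8 kHz, 120 kHz.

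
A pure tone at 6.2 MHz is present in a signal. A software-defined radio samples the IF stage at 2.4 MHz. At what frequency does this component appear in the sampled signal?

6.2 MHz mod fs = 1.4 MHz.
1.4 MHz > fs/2 = 1.2 MHz, folds to fs − 1.4 MHz = 1 MHz.

1 MHz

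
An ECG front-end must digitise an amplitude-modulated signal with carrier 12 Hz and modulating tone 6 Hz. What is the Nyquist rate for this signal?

AM sidebands sit at fc ± fm = 6 Hz and 18 Hz.
Highest-frequency component: 18 Hz.
Nyquist rate = 2 × 18 Hz = 36 Hz.

36 Hz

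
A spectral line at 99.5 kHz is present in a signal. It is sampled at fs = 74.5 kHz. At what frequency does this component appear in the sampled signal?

99.5 kHz mod fs = 25 kHz.
25 kHz ≤ fs/2 = 37.25 kHz, appears at 25 kHz.

25 kHz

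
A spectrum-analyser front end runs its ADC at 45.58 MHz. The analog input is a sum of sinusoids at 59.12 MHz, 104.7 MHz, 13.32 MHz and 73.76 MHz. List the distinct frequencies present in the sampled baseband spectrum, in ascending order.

fs/2 = 22.79 MHz.
59.12 MHz mod fs = 13.54 MHz.
13.54 MHz ≤ fs/2 = 22.79 MHz, appears at 13.54 MHz.
104.7 MHz mod fs = 13.54 MHz.
13.54 MHz ≤ fs/2 = 22.79 MHz, appears at 13.54 MHz.
13.32 MHz ≤ fs/2 = 22.79 MHz, passes unchanged.
73.76 MHz mod fs = 28.18 MHz.
28.18 MHz > fs/2 = 22.79 MHz, folds to fs − 28.18 MHz = 17.4 MHz.
Distinct values: {13.32 MHz, 13.54 MHz, 17.4 MHz}.

13.32 MHz, 13.54 MHz, 17.4 MHz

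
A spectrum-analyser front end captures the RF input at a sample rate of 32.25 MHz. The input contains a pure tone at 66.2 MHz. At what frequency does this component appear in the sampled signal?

66.2 MHz mod fs = 1.7 MHz.
1.7 MHz ≤ fs/2 = 16.125 MHz, appears at 1.7 MHz.

1.7 MHz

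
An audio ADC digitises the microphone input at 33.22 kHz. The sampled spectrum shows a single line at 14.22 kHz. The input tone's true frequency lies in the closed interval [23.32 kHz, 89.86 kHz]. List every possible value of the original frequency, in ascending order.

Frequencies that alias to 14.22 kHz are k·fs ± 14.22 kHz for integer k ≥ 0.
k=0: 14.22 kHz.
k=1: 19 kHz, 47.44 kHz.
k=2: 52.22 kHz, 80.66 kHz.
k=3: 85.44 kHz, 113.88 kHz.
k=4: 118.66 kHz, 147.1 kHz.
Within [23.32 kHz, 89.86 kHz]: 47.44 kHz, 52.22 kHz, 80.66 kHz, 85.44 kHz.

47.44 kHz, 52.22 kHz, 80.66 kHz, 85.44 kHz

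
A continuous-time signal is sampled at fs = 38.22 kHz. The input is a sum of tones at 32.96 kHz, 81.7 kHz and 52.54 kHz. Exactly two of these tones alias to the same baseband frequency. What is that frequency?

5.26 kHz

fs/2 = 19.11 kHz.
32.96 kHz > fs/2 = 19.11 kHz, folds to fs − 32.96 kHz = 5.26 kHz.
81.7 kHz mod fs = 5.26 kHz.
5.26 kHz ≤ fs/2 = 19.11 kHz, appears at 5.26 kHz.
52.54 kHz mod fs = 14.32 kHz.
14.32 kHz ≤ fs/2 = 19.11 kHz, appears at 14.32 kHz.
32.96 kHz and 81.7 kHz both map to 5.26 kHz.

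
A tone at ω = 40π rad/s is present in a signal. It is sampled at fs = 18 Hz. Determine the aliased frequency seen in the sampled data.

ω = 40π rad/s → f = ω/(2π) = 20 Hz.
20 Hz mod fs = 2 Hz.
2 Hz ≤ fs/2 = 9 Hz, appears at 2 Hz.

2 Hz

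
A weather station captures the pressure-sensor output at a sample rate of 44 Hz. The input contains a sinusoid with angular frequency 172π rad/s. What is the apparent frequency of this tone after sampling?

2 Hz

ω = 172π rad/s → f = ω/(2π) = 86 Hz.
86 Hz mod fs = 42 Hz.
42 Hz > fs/2 = 22 Hz, folds to fs − 42 Hz = 2 Hz.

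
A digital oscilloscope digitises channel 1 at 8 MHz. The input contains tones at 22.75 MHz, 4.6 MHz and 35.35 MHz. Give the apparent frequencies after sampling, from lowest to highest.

1.25 MHz, 3.35 MHz, 3.4 MHz

fs/2 = 4 MHz.
22.75 MHz mod fs = 6.75 MHz.
6.75 MHz > fs/2 = 4 MHz, folds to fs − 6.75 MHz = 1.25 MHz.
4.6 MHz > fs/2 = 4 MHz, folds to fs − 4.6 MHz = 3.4 MHz.
35.35 MHz mod fs = 3.35 MHz.
3.35 MHz ≤ fs/2 = 4 MHz, appears at 3.35 MHz.
Distinct values: {1.25 MHz, 3.35 MHz, 3.4 MHz}.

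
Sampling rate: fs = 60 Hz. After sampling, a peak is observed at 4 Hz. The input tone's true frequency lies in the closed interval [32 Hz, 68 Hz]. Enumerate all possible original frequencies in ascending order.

56 Hz, 64 Hz

Frequencies that alias to 4 Hz are k·fs ± 4 Hz for integer k ≥ 0.
k=0: 4 Hz.
k=1: 56 Hz, 64 Hz.
k=2: 116 Hz, 124 Hz.
Within [32 Hz, 68 Hz]: 56 Hz, 64 Hz.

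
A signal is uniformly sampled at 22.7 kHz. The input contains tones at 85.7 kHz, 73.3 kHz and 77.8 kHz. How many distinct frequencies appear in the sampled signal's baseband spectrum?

fs/2 = 11.35 kHz.
85.7 kHz mod fs = 17.6 kHz.
17.6 kHz > fs/2 = 11.35 kHz, folds to fs − 17.6 kHz = 5.1 kHz.
73.3 kHz mod fs = 5.2 kHz.
5.2 kHz ≤ fs/2 = 11.35 kHz, appears at 5.2 kHz.
77.8 kHz mod fs = 9.7 kHz.
9.7 kHz ≤ fs/2 = 11.35 kHz, appears at 9.7 kHz.
Distinct values: {5.1 kHz, 5.2 kHz, 9.7 kHz} → 3.

3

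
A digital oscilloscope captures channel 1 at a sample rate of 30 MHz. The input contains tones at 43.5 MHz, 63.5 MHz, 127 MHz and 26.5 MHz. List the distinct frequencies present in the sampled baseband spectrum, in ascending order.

fs/2 = 15 MHz.
43.5 MHz mod fs = 13.5 MHz.
13.5 MHz ≤ fs/2 = 15 MHz, appears at 13.5 MHz.
63.5 MHz mod fs = 3.5 MHz.
3.5 MHz ≤ fs/2 = 15 MHz, appears at 3.5 MHz.
127 MHz mod fs = 7 MHz.
7 MHz ≤ fs/2 = 15 MHz, appears at 7 MHz.
26.5 MHz > fs/2 = 15 MHz, folds to fs − 26.5 MHz = 3.5 MHz.
Distinct values: {3.5 MHz, 7 MHz, 13.5 MHz}.

3.5 MHz, 7 MHz, 13.5 MHz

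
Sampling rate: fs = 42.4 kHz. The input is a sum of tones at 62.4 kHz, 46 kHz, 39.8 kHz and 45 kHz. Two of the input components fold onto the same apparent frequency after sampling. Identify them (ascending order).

fs/2 = 21.2 kHz.
62.4 kHz mod fs = 20 kHz.
20 kHz ≤ fs/2 = 21.2 kHz, appears at 20 kHz.
46 kHz mod fs = 3.6 kHz.
3.6 kHz ≤ fs/2 = 21.2 kHz, appears at 3.6 kHz.
39.8 kHz > fs/2 = 21.2 kHz, folds to fs − 39.8 kHz = 2.6 kHz.
45 kHz mod fs = 2.6 kHz.
2.6 kHz ≤ fs/2 = 21.2 kHz, appears at 2.6 kHz.
39.8 kHz and 45 kHz both map to 2.6 kHz.

39.8 kHz, 45 kHz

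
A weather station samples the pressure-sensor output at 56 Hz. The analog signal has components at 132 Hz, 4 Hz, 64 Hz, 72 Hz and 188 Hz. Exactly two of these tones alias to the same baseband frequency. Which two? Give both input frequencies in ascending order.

fs/2 = 28 Hz.
132 Hz mod fs = 20 Hz.
20 Hz ≤ fs/2 = 28 Hz, appears at 20 Hz.
4 Hz ≤ fs/2 = 28 Hz, passes unchanged.
64 Hz mod fs = 8 Hz.
8 Hz ≤ fs/2 = 28 Hz, appears at 8 Hz.
72 Hz mod fs = 16 Hz.
16 Hz ≤ fs/2 = 28 Hz, appears at 16 Hz.
188 Hz mod fs = 20 Hz.
20 Hz ≤ fs/2 = 28 Hz, appears at 20 Hz.
132 Hz and 188 Hz both map to 20 Hz.

132 Hz, 188 Hz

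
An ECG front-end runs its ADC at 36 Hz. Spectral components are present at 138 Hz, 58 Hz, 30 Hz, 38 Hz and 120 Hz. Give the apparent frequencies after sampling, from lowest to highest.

2 Hz, 6 Hz, 12 Hz, 14 Hz

fs/2 = 18 Hz.
138 Hz mod fs = 30 Hz.
30 Hz > fs/2 = 18 Hz, folds to fs − 30 Hz = 6 Hz.
58 Hz mod fs = 22 Hz.
22 Hz > fs/2 = 18 Hz, folds to fs − 22 Hz = 14 Hz.
30 Hz > fs/2 = 18 Hz, folds to fs − 30 Hz = 6 Hz.
38 Hz mod fs = 2 Hz.
2 Hz ≤ fs/2 = 18 Hz, appears at 2 Hz.
120 Hz mod fs = 12 Hz.
12 Hz ≤ fs/2 = 18 Hz, appears at 12 Hz.
Distinct values: {2 Hz, 6 Hz, 12 Hz, 14 Hz}.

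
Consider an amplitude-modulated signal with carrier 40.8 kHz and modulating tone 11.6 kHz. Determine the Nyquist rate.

104.8 kHz

AM sidebands sit at fc ± fm = 29.2 kHz and 52.4 kHz.
Highest-frequency component: 52.4 kHz.
Nyquist rate = 2 × 52.4 kHz = 104.8 kHz.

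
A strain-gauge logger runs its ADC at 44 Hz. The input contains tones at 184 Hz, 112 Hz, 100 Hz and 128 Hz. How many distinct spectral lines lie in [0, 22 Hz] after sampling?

4

fs/2 = 22 Hz.
184 Hz mod fs = 8 Hz.
8 Hz ≤ fs/2 = 22 Hz, appears at 8 Hz.
112 Hz mod fs = 24 Hz.
24 Hz > fs/2 = 22 Hz, folds to fs − 24 Hz = 20 Hz.
100 Hz mod fs = 12 Hz.
12 Hz ≤ fs/2 = 22 Hz, appears at 12 Hz.
128 Hz mod fs = 40 Hz.
40 Hz > fs/2 = 22 Hz, folds to fs − 40 Hz = 4 Hz.
Distinct values: {4 Hz, 8 Hz, 12 Hz, 20 Hz} → 4.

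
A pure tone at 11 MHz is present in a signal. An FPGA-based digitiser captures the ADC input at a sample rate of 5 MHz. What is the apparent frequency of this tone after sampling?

1 MHz

11 MHz mod fs = 1 MHz.
1 MHz ≤ fs/2 = 2.5 MHz, appears at 1 MHz.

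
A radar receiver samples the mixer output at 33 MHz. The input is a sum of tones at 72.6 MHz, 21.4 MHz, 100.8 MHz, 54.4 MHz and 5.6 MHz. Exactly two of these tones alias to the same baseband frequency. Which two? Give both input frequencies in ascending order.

21.4 MHz, 54.4 MHz

fs/2 = 16.5 MHz.
72.6 MHz mod fs = 6.6 MHz.
6.6 MHz ≤ fs/2 = 16.5 MHz, appears at 6.6 MHz.
21.4 MHz > fs/2 = 16.5 MHz, folds to fs − 21.4 MHz = 11.6 MHz.
100.8 MHz mod fs = 1.8 MHz.
1.8 MHz ≤ fs/2 = 16.5 MHz, appears at 1.8 MHz.
54.4 MHz mod fs = 21.4 MHz.
21.4 MHz > fs/2 = 16.5 MHz, folds to fs − 21.4 MHz = 11.6 MHz.
5.6 MHz ≤ fs/2 = 16.5 MHz, passes unchanged.
21.4 MHz and 54.4 MHz both map to 11.6 MHz.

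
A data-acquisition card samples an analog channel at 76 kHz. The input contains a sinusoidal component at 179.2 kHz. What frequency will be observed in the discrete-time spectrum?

179.2 kHz mod fs = 27.2 kHz.
27.2 kHz ≤ fs/2 = 38 kHz, appears at 27.2 kHz.

27.2 kHz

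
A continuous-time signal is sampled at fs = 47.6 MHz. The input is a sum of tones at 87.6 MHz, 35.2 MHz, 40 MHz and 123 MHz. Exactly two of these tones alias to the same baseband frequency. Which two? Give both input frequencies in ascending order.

40 MHz, 87.6 MHz

fs/2 = 23.8 MHz.
87.6 MHz mod fs = 40 MHz.
40 MHz > fs/2 = 23.8 MHz, folds to fs − 40 MHz = 7.6 MHz.
35.2 MHz > fs/2 = 23.8 MHz, folds to fs − 35.2 MHz = 12.4 MHz.
40 MHz > fs/2 = 23.8 MHz, folds to fs − 40 MHz = 7.6 MHz.
123 MHz mod fs = 27.8 MHz.
27.8 MHz > fs/2 = 23.8 MHz, folds to fs − 27.8 MHz = 19.8 MHz.
40 MHz and 87.6 MHz both map to 7.6 MHz.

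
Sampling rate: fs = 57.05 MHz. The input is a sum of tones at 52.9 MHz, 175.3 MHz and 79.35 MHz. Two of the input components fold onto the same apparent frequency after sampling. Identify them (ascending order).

fs/2 = 28.525 MHz.
52.9 MHz > fs/2 = 28.525 MHz, folds to fs − 52.9 MHz = 4.15 MHz.
175.3 MHz mod fs = 4.15 MHz.
4.15 MHz ≤ fs/2 = 28.525 MHz, appears at 4.15 MHz.
79.35 MHz mod fs = 22.3 MHz.
22.3 MHz ≤ fs/2 = 28.525 MHz, appears at 22.3 MHz.
52.9 MHz and 175.3 MHz both map to 4.15 MHz.

52.9 MHz, 175.3 MHz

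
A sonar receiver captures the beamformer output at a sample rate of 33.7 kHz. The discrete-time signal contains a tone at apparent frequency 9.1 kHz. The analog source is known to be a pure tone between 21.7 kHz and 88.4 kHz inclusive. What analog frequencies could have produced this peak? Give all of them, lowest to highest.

24.6 kHz, 42.8 kHz, 58.3 kHz, 76.5 kHz

Frequencies that alias to 9.1 kHz are k·fs ± 9.1 kHz for integer k ≥ 0.
k=0: 9.1 kHz.
k=1: 24.6 kHz, 42.8 kHz.
k=2: 58.3 kHz, 76.5 kHz.
k=3: 92 kHz, 110.2 kHz.
Within [21.7 kHz, 88.4 kHz]: 24.6 kHz, 42.8 kHz, 58.3 kHz, 76.5 kHz.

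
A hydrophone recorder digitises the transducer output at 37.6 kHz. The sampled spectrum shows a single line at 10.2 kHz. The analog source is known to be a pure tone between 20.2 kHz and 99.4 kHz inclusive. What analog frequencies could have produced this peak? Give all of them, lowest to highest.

27.4 kHz, 47.8 kHz, 65 kHz, 85.4 kHz

Frequencies that alias to 10.2 kHz are k·fs ± 10.2 kHz for integer k ≥ 0.
k=0: 10.2 kHz.
k=1: 27.4 kHz, 47.8 kHz.
k=2: 65 kHz, 85.4 kHz.
k=3: 102.6 kHz, 123 kHz.
Within [20.2 kHz, 99.4 kHz]: 27.4 kHz, 47.8 kHz, 65 kHz, 85.4 kHz.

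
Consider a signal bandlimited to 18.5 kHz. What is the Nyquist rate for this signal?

37 kHz

Nyquist rate = 2 × 18.5 kHz = 37 kHz.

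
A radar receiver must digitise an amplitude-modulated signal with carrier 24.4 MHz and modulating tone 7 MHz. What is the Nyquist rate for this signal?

62.8 MHz

AM sidebands sit at fc ± fm = 17.4 MHz and 31.4 MHz.
Highest-frequency component: 31.4 MHz.
Nyquist rate = 2 × 31.4 MHz = 62.8 MHz.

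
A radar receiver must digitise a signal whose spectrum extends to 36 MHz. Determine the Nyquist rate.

72 MHz

Nyquist rate = 2 × 36 MHz = 72 MHz.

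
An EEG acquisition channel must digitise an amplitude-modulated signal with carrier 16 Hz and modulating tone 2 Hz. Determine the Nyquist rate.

AM sidebands sit at fc ± fm = 14 Hz and 18 Hz.
Highest-frequency component: 18 Hz.
Nyquist rate = 2 × 18 Hz = 36 Hz.

36 Hz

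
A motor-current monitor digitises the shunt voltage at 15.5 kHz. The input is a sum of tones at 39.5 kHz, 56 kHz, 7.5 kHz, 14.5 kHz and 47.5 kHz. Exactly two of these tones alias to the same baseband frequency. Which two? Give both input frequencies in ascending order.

fs/2 = 7.75 kHz.
39.5 kHz mod fs = 8.5 kHz.
8.5 kHz > fs/2 = 7.75 kHz, folds to fs − 8.5 kHz = 7 kHz.
56 kHz mod fs = 9.5 kHz.
9.5 kHz > fs/2 = 7.75 kHz, folds to fs − 9.5 kHz = 6 kHz.
7.5 kHz ≤ fs/2 = 7.75 kHz, passes unchanged.
14.5 kHz > fs/2 = 7.75 kHz, folds to fs − 14.5 kHz = 1 kHz.
47.5 kHz mod fs = 1 kHz.
1 kHz ≤ fs/2 = 7.75 kHz, appears at 1 kHz.
14.5 kHz and 47.5 kHz both map to 1 kHz.

14.5 kHz, 47.5 kHz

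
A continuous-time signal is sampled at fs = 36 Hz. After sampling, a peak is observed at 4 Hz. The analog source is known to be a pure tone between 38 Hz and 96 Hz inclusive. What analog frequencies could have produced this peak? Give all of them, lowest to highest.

40 Hz, 68 Hz, 76 Hz

Frequencies that alias to 4 Hz are k·fs ± 4 Hz for integer k ≥ 0.
k=0: 4 Hz.
k=1: 32 Hz, 40 Hz.
k=2: 68 Hz, 76 Hz.
k=3: 104 Hz, 112 Hz.
Within [38 Hz, 96 Hz]: 40 Hz, 68 Hz, 76 Hz.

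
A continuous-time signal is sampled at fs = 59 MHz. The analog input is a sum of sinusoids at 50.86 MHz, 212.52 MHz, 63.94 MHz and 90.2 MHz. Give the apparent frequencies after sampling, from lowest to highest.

4.94 MHz, 8.14 MHz, 23.48 MHz, 27.8 MHz

fs/2 = 29.5 MHz.
50.86 MHz > fs/2 = 29.5 MHz, folds to fs − 50.86 MHz = 8.14 MHz.
212.52 MHz mod fs = 35.52 MHz.
35.52 MHz > fs/2 = 29.5 MHz, folds to fs − 35.52 MHz = 23.48 MHz.
63.94 MHz mod fs = 4.94 MHz.
4.94 MHz ≤ fs/2 = 29.5 MHz, appears at 4.94 MHz.
90.2 MHz mod fs = 31.2 MHz.
31.2 MHz > fs/2 = 29.5 MHz, folds to fs − 31.2 MHz = 27.8 MHz.
Distinct values: {4.94 MHz, 8.14 MHz, 23.48 MHz, 27.8 MHz}.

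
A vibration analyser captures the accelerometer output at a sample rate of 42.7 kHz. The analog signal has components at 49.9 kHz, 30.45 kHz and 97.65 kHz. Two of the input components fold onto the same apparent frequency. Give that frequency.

12.25 kHz

fs/2 = 21.35 kHz.
49.9 kHz mod fs = 7.2 kHz.
7.2 kHz ≤ fs/2 = 21.35 kHz, appears at 7.2 kHz.
30.45 kHz > fs/2 = 21.35 kHz, folds to fs − 30.45 kHz = 12.25 kHz.
97.65 kHz mod fs = 12.25 kHz.
12.25 kHz ≤ fs/2 = 21.35 kHz, appears at 12.25 kHz.
30.45 kHz and 97.65 kHz both map to 12.25 kHz.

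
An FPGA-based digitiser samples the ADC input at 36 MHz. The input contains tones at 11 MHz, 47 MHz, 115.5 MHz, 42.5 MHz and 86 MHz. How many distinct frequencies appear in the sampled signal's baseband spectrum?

fs/2 = 18 MHz.
11 MHz ≤ fs/2 = 18 MHz, passes unchanged.
47 MHz mod fs = 11 MHz.
11 MHz ≤ fs/2 = 18 MHz, appears at 11 MHz.
115.5 MHz mod fs = 7.5 MHz.
7.5 MHz ≤ fs/2 = 18 MHz, appears at 7.5 MHz.
42.5 MHz mod fs = 6.5 MHz.
6.5 MHz ≤ fs/2 = 18 MHz, appears at 6.5 MHz.
86 MHz mod fs = 14 MHz.
14 MHz ≤ fs/2 = 18 MHz, appears at 14 MHz.
Distinct values: {6.5 MHz, 7.5 MHz, 11 MHz, 14 MHz} → 4.

4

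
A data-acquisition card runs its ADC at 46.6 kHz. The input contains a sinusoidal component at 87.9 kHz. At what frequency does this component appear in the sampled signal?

87.9 kHz mod fs = 41.3 kHz.
41.3 kHz > fs/2 = 23.3 kHz, folds to fs − 41.3 kHz = 5.3 kHz.

5.3 kHz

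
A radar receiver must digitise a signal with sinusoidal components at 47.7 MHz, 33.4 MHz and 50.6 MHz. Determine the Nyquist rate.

Highest-frequency component: 50.6 MHz.
Nyquist rate = 2 × 50.6 MHz = 101.2 MHz.

101.2 MHz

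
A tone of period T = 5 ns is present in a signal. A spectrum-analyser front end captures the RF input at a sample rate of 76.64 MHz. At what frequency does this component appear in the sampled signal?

29.92 MHz

T = 5 ns → f = 1/T = 200 MHz.
200 MHz mod fs = 46.72 MHz.
46.72 MHz > fs/2 = 38.32 MHz, folds to fs − 46.72 MHz = 29.92 MHz.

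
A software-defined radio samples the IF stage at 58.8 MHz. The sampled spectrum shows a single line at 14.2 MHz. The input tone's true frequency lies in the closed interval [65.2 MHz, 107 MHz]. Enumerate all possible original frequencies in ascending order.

Frequencies that alias to 14.2 MHz are k·fs ± 14.2 MHz for integer k ≥ 0.
k=0: 14.2 MHz.
k=1: 44.6 MHz, 73 MHz.
k=2: 103.4 MHz, 131.8 MHz.
k=3: 162.2 MHz, 190.6 MHz.
Within [65.2 MHz, 107 MHz]: 73 MHz, 103.4 MHz.

73 MHz, 103.4 MHz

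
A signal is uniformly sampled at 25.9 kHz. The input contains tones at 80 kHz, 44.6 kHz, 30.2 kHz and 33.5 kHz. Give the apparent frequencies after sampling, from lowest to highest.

fs/2 = 12.95 kHz.
80 kHz mod fs = 2.3 kHz.
2.3 kHz ≤ fs/2 = 12.95 kHz, appears at 2.3 kHz.
44.6 kHz mod fs = 18.7 kHz.
18.7 kHz > fs/2 = 12.95 kHz, folds to fs − 18.7 kHz = 7.2 kHz.
30.2 kHz mod fs = 4.3 kHz.
4.3 kHz ≤ fs/2 = 12.95 kHz, appears at 4.3 kHz.
33.5 kHz mod fs = 7.6 kHz.
7.6 kHz ≤ fs/2 = 12.95 kHz, appears at 7.6 kHz.
Distinct values: {2.3 kHz, 4.3 kHz, 7.2 kHz, 7.6 kHz}.

2.3 kHz, 4.3 kHz, 7.2 kHz, 7.6 kHz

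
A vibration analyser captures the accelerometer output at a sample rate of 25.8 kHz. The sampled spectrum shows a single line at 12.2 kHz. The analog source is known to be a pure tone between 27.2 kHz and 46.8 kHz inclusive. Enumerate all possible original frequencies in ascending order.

Frequencies that alias to 12.2 kHz are k·fs ± 12.2 kHz for integer k ≥ 0.
k=0: 12.2 kHz.
k=1: 13.6 kHz, 38 kHz.
k=2: 39.4 kHz, 63.8 kHz.
k=3: 65.2 kHz, 89.6 kHz.
Within [27.2 kHz, 46.8 kHz]: 38 kHz, 39.4 kHz.

38 kHz, 39.4 kHz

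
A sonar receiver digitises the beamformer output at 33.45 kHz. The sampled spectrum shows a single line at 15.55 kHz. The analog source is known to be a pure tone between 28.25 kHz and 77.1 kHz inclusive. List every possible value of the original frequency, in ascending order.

Frequencies that alias to 15.55 kHz are k·fs ± 15.55 kHz for integer k ≥ 0.
k=0: 15.55 kHz.
k=1: 17.9 kHz, 49 kHz.
k=2: 51.35 kHz, 82.45 kHz.
k=3: 84.8 kHz, 115.9 kHz.
Within [28.25 kHz, 77.1 kHz]: 49 kHz, 51.35 kHz.

49 kHz, 51.35 kHz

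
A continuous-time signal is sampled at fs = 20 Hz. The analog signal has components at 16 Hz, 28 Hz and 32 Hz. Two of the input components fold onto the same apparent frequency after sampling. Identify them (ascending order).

28 Hz, 32 Hz

fs/2 = 10 Hz.
16 Hz > fs/2 = 10 Hz, folds to fs − 16 Hz = 4 Hz.
28 Hz mod fs = 8 Hz.
8 Hz ≤ fs/2 = 10 Hz, appears at 8 Hz.
32 Hz mod fs = 12 Hz.
12 Hz > fs/2 = 10 Hz, folds to fs − 12 Hz = 8 Hz.
28 Hz and 32 Hz both map to 8 Hz.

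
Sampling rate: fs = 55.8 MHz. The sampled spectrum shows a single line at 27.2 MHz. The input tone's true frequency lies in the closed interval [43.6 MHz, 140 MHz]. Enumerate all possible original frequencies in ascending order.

Frequencies that alias to 27.2 MHz are k·fs ± 27.2 MHz for integer k ≥ 0.
k=0: 27.2 MHz.
k=1: 28.6 MHz, 83 MHz.
k=2: 84.4 MHz, 138.8 MHz.
k=3: 140.2 MHz, 194.6 MHz.
Within [43.6 MHz, 140 MHz]: 83 MHz, 84.4 MHz, 138.8 MHz.

83 MHz, 84.4 MHz, 138.8 MHz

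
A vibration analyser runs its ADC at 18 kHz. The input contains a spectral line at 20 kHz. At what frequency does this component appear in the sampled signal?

20 kHz mod fs = 2 kHz.
2 kHz ≤ fs/2 = 9 kHz, appears at 2 kHz.

2 kHz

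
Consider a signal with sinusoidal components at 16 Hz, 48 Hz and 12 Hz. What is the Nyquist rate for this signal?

96 Hz

Highest-frequency component: 48 Hz.
Nyquist rate = 2 × 48 Hz = 96 Hz.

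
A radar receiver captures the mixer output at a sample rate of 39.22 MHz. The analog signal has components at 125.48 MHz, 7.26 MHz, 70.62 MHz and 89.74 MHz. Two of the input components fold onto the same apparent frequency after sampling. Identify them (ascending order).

70.62 MHz, 125.48 MHz

fs/2 = 19.61 MHz.
125.48 MHz mod fs = 7.82 MHz.
7.82 MHz ≤ fs/2 = 19.61 MHz, appears at 7.82 MHz.
7.26 MHz ≤ fs/2 = 19.61 MHz, passes unchanged.
70.62 MHz mod fs = 31.4 MHz.
31.4 MHz > fs/2 = 19.61 MHz, folds to fs − 31.4 MHz = 7.82 MHz.
89.74 MHz mod fs = 11.3 MHz.
11.3 MHz ≤ fs/2 = 19.61 MHz, appears at 11.3 MHz.
70.62 MHz and 125.48 MHz both map to 7.82 MHz.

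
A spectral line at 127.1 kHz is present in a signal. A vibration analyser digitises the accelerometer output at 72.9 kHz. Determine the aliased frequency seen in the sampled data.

127.1 kHz mod fs = 54.2 kHz.
54.2 kHz > fs/2 = 36.45 kHz, folds to fs − 54.2 kHz = 18.7 kHz.

18.7 kHz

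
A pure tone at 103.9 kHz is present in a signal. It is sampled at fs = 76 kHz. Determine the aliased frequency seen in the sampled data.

27.9 kHz

103.9 kHz mod fs = 27.9 kHz.
27.9 kHz ≤ fs/2 = 38 kHz, appears at 27.9 kHz.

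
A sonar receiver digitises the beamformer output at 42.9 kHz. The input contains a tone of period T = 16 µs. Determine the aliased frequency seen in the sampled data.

19.6 kHz

T = 16 µs → f = 1/T = 62.5 kHz.
62.5 kHz mod fs = 19.6 kHz.
19.6 kHz ≤ fs/2 = 21.45 kHz, appears at 19.6 kHz.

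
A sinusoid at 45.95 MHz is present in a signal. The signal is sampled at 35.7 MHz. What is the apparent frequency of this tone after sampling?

10.25 MHz

45.95 MHz mod fs = 10.25 MHz.
10.25 MHz ≤ fs/2 = 17.85 MHz, appears at 10.25 MHz.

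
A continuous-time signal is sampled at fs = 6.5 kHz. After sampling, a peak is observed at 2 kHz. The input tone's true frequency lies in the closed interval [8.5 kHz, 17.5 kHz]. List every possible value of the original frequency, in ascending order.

8.5 kHz, 11 kHz, 15 kHz, 17.5 kHz

Frequencies that alias to 2 kHz are k·fs ± 2 kHz for integer k ≥ 0.
k=0: 2 kHz.
k=1: 4.5 kHz, 8.5 kHz.
k=2: 11 kHz, 15 kHz.
k=3: 17.5 kHz, 21.5 kHz.
k=4: 24 kHz, 28 kHz.
Within [8.5 kHz, 17.5 kHz]: 8.5 kHz, 11 kHz, 15 kHz, 17.5 kHz.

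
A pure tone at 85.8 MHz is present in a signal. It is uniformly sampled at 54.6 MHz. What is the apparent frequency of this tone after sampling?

23.4 MHz

85.8 MHz mod fs = 31.2 MHz.
31.2 MHz > fs/2 = 27.3 MHz, folds to fs − 31.2 MHz = 23.4 MHz.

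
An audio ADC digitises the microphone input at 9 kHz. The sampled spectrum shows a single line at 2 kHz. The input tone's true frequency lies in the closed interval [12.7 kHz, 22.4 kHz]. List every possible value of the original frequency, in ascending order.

16 kHz, 20 kHz

Frequencies that alias to 2 kHz are k·fs ± 2 kHz for integer k ≥ 0.
k=0: 2 kHz.
k=1: 7 kHz, 11 kHz.
k=2: 16 kHz, 20 kHz.
k=3: 25 kHz, 29 kHz.
Within [12.7 kHz, 22.4 kHz]: 16 kHz, 20 kHz.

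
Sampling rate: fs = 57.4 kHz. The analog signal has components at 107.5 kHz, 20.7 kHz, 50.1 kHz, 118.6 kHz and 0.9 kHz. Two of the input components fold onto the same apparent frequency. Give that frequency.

7.3 kHz

fs/2 = 28.7 kHz.
107.5 kHz mod fs = 50.1 kHz.
50.1 kHz > fs/2 = 28.7 kHz, folds to fs − 50.1 kHz = 7.3 kHz.
20.7 kHz ≤ fs/2 = 28.7 kHz, passes unchanged.
50.1 kHz > fs/2 = 28.7 kHz, folds to fs − 50.1 kHz = 7.3 kHz.
118.6 kHz mod fs = 3.8 kHz.
3.8 kHz ≤ fs/2 = 28.7 kHz, appears at 3.8 kHz.
0.9 kHz ≤ fs/2 = 28.7 kHz, passes unchanged.
50.1 kHz and 107.5 kHz both map to 7.3 kHz.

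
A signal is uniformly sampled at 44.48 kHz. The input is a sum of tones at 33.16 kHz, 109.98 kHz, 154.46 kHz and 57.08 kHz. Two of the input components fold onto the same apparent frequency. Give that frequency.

fs/2 = 22.24 kHz.
33.16 kHz > fs/2 = 22.24 kHz, folds to fs − 33.16 kHz = 11.32 kHz.
109.98 kHz mod fs = 21.02 kHz.
21.02 kHz ≤ fs/2 = 22.24 kHz, appears at 21.02 kHz.
154.46 kHz mod fs = 21.02 kHz.
21.02 kHz ≤ fs/2 = 22.24 kHz, appears at 21.02 kHz.
57.08 kHz mod fs = 12.6 kHz.
12.6 kHz ≤ fs/2 = 22.24 kHz, appears at 12.6 kHz.
109.98 kHz and 154.46 kHz both map to 21.02 kHz.

21.02 kHz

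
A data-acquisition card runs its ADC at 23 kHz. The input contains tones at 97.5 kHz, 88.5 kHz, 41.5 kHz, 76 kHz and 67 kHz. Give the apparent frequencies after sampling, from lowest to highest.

2 kHz, 3.5 kHz, 4.5 kHz, 5.5 kHz, 7 kHz

fs/2 = 11.5 kHz.
97.5 kHz mod fs = 5.5 kHz.
5.5 kHz ≤ fs/2 = 11.5 kHz, appears at 5.5 kHz.
88.5 kHz mod fs = 19.5 kHz.
19.5 kHz > fs/2 = 11.5 kHz, folds to fs − 19.5 kHz = 3.5 kHz.
41.5 kHz mod fs = 18.5 kHz.
18.5 kHz > fs/2 = 11.5 kHz, folds to fs − 18.5 kHz = 4.5 kHz.
76 kHz mod fs = 7 kHz.
7 kHz ≤ fs/2 = 11.5 kHz, appears at 7 kHz.
67 kHz mod fs = 21 kHz.
21 kHz > fs/2 = 11.5 kHz, folds to fs − 21 kHz = 2 kHz.
Distinct values: {2 kHz, 3.5 kHz, 4.5 kHz, 5.5 kHz, 7 kHz}.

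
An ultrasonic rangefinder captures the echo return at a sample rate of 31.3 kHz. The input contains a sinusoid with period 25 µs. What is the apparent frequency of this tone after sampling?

T = 25 µs → f = 1/T = 40 kHz.
40 kHz mod fs = 8.7 kHz.
8.7 kHz ≤ fs/2 = 15.65 kHz, appears at 8.7 kHz.

8.7 kHz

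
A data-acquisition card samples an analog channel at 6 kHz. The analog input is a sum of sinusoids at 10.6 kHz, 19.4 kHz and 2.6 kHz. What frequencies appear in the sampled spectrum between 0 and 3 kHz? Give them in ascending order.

fs/2 = 3 kHz.
10.6 kHz mod fs = 4.6 kHz.
4.6 kHz > fs/2 = 3 kHz, folds to fs − 4.6 kHz = 1.4 kHz.
19.4 kHz mod fs = 1.4 kHz.
1.4 kHz ≤ fs/2 = 3 kHz, appears at 1.4 kHz.
2.6 kHz ≤ fs/2 = 3 kHz, passes unchanged.
Distinct values: {1.4 kHz, 2.6 kHz}.

1.4 kHz, 2.6 kHz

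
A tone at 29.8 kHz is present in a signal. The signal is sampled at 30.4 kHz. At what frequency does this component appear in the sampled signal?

29.8 kHz > fs/2 = 15.2 kHz, folds to fs − 29.8 kHz = 0.6 kHz.

0.6 kHz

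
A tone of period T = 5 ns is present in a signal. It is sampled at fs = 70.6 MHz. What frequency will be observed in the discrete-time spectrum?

T = 5 ns → f = 1/T = 200 MHz.
200 MHz mod fs = 58.8 MHz.
58.8 MHz > fs/2 = 35.3 MHz, folds to fs − 58.8 MHz = 11.8 MHz.

11.8 MHz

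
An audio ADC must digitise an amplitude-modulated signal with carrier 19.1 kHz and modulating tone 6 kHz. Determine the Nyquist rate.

AM sidebands sit at fc ± fm = 13.1 kHz and 25.1 kHz.
Highest-frequency component: 25.1 kHz.
Nyquist rate = 2 × 25.1 kHz = 50.2 kHz.

50.2 kHz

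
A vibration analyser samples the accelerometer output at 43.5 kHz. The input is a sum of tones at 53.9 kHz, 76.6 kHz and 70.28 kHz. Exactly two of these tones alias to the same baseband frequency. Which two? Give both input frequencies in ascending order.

53.9 kHz, 76.6 kHz

fs/2 = 21.75 kHz.
53.9 kHz mod fs = 10.4 kHz.
10.4 kHz ≤ fs/2 = 21.75 kHz, appears at 10.4 kHz.
76.6 kHz mod fs = 33.1 kHz.
33.1 kHz > fs/2 = 21.75 kHz, folds to fs − 33.1 kHz = 10.4 kHz.
70.28 kHz mod fs = 26.78 kHz.
26.78 kHz > fs/2 = 21.75 kHz, folds to fs − 26.78 kHz = 16.72 kHz.
53.9 kHz and 76.6 kHz both map to 10.4 kHz.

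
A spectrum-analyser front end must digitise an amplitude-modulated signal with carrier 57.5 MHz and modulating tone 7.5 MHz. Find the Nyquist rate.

130 MHz

AM sidebands sit at fc ± fm = 50 MHz and 65 MHz.
Highest-frequency component: 65 MHz.
Nyquist rate = 2 × 65 MHz = 130 MHz.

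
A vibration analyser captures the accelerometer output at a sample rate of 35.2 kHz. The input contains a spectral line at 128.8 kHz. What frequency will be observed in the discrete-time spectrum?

12 kHz

128.8 kHz mod fs = 23.2 kHz.
23.2 kHz > fs/2 = 17.6 kHz, folds to fs − 23.2 kHz = 12 kHz.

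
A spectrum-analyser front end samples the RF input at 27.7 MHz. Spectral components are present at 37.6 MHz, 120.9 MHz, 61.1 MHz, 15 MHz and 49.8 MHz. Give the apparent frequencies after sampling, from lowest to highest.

fs/2 = 13.85 MHz.
37.6 MHz mod fs = 9.9 MHz.
9.9 MHz ≤ fs/2 = 13.85 MHz, appears at 9.9 MHz.
120.9 MHz mod fs = 10.1 MHz.
10.1 MHz ≤ fs/2 = 13.85 MHz, appears at 10.1 MHz.
61.1 MHz mod fs = 5.7 MHz.
5.7 MHz ≤ fs/2 = 13.85 MHz, appears at 5.7 MHz.
15 MHz > fs/2 = 13.85 MHz, folds to fs − 15 MHz = 12.7 MHz.
49.8 MHz mod fs = 22.1 MHz.
22.1 MHz > fs/2 = 13.85 MHz, folds to fs − 22.1 MHz = 5.6 MHz.
Distinct values: {5.6 MHz, 5.7 MHz, 9.9 MHz, 10.1 MHz, 12.7 MHz}.

5.6 MHz, 5.7 MHz, 9.9 MHz, 10.1 MHz, 12.7 MHz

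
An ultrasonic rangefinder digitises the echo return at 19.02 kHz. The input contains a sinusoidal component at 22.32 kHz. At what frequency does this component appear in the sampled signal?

22.32 kHz mod fs = 3.3 kHz.
3.3 kHz ≤ fs/2 = 9.51 kHz, appears at 3.3 kHz.

3.3 kHz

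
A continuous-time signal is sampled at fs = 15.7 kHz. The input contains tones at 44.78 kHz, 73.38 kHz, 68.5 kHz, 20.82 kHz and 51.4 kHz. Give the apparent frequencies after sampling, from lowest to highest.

fs/2 = 7.85 kHz.
44.78 kHz mod fs = 13.38 kHz.
13.38 kHz > fs/2 = 7.85 kHz, folds to fs − 13.38 kHz = 2.32 kHz.
73.38 kHz mod fs = 10.58 kHz.
10.58 kHz > fs/2 = 7.85 kHz, folds to fs − 10.58 kHz = 5.12 kHz.
68.5 kHz mod fs = 5.7 kHz.
5.7 kHz ≤ fs/2 = 7.85 kHz, appears at 5.7 kHz.
20.82 kHz mod fs = 5.12 kHz.
5.12 kHz ≤ fs/2 = 7.85 kHz, appears at 5.12 kHz.
51.4 kHz mod fs = 4.3 kHz.
4.3 kHz ≤ fs/2 = 7.85 kHz, appears at 4.3 kHz.
Distinct values: {2.32 kHz, 4.3 kHz, 5.12 kHz, 5.7 kHz}.

2.32 kHz, 4.3 kHz, 5.12 kHz, 5.7 kHz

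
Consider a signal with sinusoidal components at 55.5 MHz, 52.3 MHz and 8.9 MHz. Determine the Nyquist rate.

111 MHz

Highest-frequency component: 55.5 MHz.
Nyquist rate = 2 × 55.5 MHz = 111 MHz.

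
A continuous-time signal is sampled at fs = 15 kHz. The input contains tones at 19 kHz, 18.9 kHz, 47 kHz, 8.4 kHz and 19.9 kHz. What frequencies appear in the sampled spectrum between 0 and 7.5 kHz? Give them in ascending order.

2 kHz, 3.9 kHz, 4 kHz, 4.9 kHz, 6.6 kHz

fs/2 = 7.5 kHz.
19 kHz mod fs = 4 kHz.
4 kHz ≤ fs/2 = 7.5 kHz, appears at 4 kHz.
18.9 kHz mod fs = 3.9 kHz.
3.9 kHz ≤ fs/2 = 7.5 kHz, appears at 3.9 kHz.
47 kHz mod fs = 2 kHz.
2 kHz ≤ fs/2 = 7.5 kHz, appears at 2 kHz.
8.4 kHz > fs/2 = 7.5 kHz, folds to fs − 8.4 kHz = 6.6 kHz.
19.9 kHz mod fs = 4.9 kHz.
4.9 kHz ≤ fs/2 = 7.5 kHz, appears at 4.9 kHz.
Distinct values: {2 kHz, 3.9 kHz, 4 kHz, 4.9 kHz, 6.6 kHz}.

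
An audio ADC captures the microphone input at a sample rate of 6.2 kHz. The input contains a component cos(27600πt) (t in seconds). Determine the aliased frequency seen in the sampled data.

ω = 27600π rad/s → f = ω/(2π) = 13800 Hz = 13.8 kHz.
13.8 kHz mod fs = 1.4 kHz.
1.4 kHz ≤ fs/2 = 3.1 kHz, appears at 1.4 kHz.

1.4 kHz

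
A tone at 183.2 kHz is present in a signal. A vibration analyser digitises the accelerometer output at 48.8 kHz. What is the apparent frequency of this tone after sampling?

12 kHz

183.2 kHz mod fs = 36.8 kHz.
36.8 kHz > fs/2 = 24.4 kHz, folds to fs − 36.8 kHz = 12 kHz.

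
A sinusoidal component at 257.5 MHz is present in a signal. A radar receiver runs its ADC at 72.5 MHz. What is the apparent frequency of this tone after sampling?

32.5 MHz

257.5 MHz mod fs = 40 MHz.
40 MHz > fs/2 = 36.25 MHz, folds to fs − 40 MHz = 32.5 MHz.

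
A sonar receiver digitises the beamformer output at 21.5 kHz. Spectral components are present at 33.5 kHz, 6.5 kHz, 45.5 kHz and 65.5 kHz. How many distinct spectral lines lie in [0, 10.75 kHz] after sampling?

4

fs/2 = 10.75 kHz.
33.5 kHz mod fs = 12 kHz.
12 kHz > fs/2 = 10.75 kHz, folds to fs − 12 kHz = 9.5 kHz.
6.5 kHz ≤ fs/2 = 10.75 kHz, passes unchanged.
45.5 kHz mod fs = 2.5 kHz.
2.5 kHz ≤ fs/2 = 10.75 kHz, appears at 2.5 kHz.
65.5 kHz mod fs = 1 kHz.
1 kHz ≤ fs/2 = 10.75 kHz, appears at 1 kHz.
Distinct values: {1 kHz, 2.5 kHz, 6.5 kHz, 9.5 kHz} → 4.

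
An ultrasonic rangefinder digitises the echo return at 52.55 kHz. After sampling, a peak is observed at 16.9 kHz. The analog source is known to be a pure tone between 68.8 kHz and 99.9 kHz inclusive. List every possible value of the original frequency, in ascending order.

69.45 kHz, 88.2 kHz

Frequencies that alias to 16.9 kHz are k·fs ± 16.9 kHz for integer k ≥ 0.
k=0: 16.9 kHz.
k=1: 35.65 kHz, 69.45 kHz.
k=2: 88.2 kHz, 122 kHz.
k=3: 140.75 kHz, 174.55 kHz.
Within [68.8 kHz, 99.9 kHz]: 69.45 kHz, 88.2 kHz.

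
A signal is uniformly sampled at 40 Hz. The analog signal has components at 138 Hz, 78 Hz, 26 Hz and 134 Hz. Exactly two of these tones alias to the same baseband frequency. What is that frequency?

fs/2 = 20 Hz.
138 Hz mod fs = 18 Hz.
18 Hz ≤ fs/2 = 20 Hz, appears at 18 Hz.
78 Hz mod fs = 38 Hz.
38 Hz > fs/2 = 20 Hz, folds to fs − 38 Hz = 2 Hz.
26 Hz > fs/2 = 20 Hz, folds to fs − 26 Hz = 14 Hz.
134 Hz mod fs = 14 Hz.
14 Hz ≤ fs/2 = 20 Hz, appears at 14 Hz.
26 Hz and 134 Hz both map to 14 Hz.

14 Hz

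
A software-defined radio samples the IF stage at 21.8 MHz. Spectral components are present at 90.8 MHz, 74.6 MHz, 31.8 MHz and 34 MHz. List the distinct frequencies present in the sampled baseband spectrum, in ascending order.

fs/2 = 10.9 MHz.
90.8 MHz mod fs = 3.6 MHz.
3.6 MHz ≤ fs/2 = 10.9 MHz, appears at 3.6 MHz.
74.6 MHz mod fs = 9.2 MHz.
9.2 MHz ≤ fs/2 = 10.9 MHz, appears at 9.2 MHz.
31.8 MHz mod fs = 10 MHz.
10 MHz ≤ fs/2 = 10.9 MHz, appears at 10 MHz.
34 MHz mod fs = 12.2 MHz.
12.2 MHz > fs/2 = 10.9 MHz, folds to fs − 12.2 MHz = 9.6 MHz.
Distinct values: {3.6 MHz, 9.2 MHz, 9.6 MHz, 10 MHz}.

3.6 MHz, 9.2 MHz, 9.6 MHz, 10 MHz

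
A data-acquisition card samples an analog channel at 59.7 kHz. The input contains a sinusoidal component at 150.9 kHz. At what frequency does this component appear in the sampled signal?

150.9 kHz mod fs = 31.5 kHz.
31.5 kHz > fs/2 = 29.85 kHz, folds to fs − 31.5 kHz = 28.2 kHz.

28.2 kHz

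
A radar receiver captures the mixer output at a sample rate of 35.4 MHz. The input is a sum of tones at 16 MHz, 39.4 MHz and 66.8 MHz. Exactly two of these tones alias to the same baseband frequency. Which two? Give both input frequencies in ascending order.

fs/2 = 17.7 MHz.
16 MHz ≤ fs/2 = 17.7 MHz, passes unchanged.
39.4 MHz mod fs = 4 MHz.
4 MHz ≤ fs/2 = 17.7 MHz, appears at 4 MHz.
66.8 MHz mod fs = 31.4 MHz.
31.4 MHz > fs/2 = 17.7 MHz, folds to fs − 31.4 MHz = 4 MHz.
39.4 MHz and 66.8 MHz both map to 4 MHz.

39.4 MHz, 66.8 MHz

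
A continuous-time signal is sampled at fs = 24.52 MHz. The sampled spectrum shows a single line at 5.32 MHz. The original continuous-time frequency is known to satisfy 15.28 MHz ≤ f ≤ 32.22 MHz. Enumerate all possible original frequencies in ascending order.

19.2 MHz, 29.84 MHz

Frequencies that alias to 5.32 MHz are k·fs ± 5.32 MHz for integer k ≥ 0.
k=0: 5.32 MHz.
k=1: 19.2 MHz, 29.84 MHz.
k=2: 43.72 MHz, 54.36 MHz.
Within [15.28 MHz, 32.22 MHz]: 19.2 MHz, 29.84 MHz.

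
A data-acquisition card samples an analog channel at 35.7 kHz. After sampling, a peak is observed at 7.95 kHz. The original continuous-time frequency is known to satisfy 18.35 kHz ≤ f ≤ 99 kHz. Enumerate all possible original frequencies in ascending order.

Frequencies that alias to 7.95 kHz are k·fs ± 7.95 kHz for integer k ≥ 0.
k=0: 7.95 kHz.
k=1: 27.75 kHz, 43.65 kHz.
k=2: 63.45 kHz, 79.35 kHz.
k=3: 99.15 kHz, 115.05 kHz.
Within [18.35 kHz, 99 kHz]: 27.75 kHz, 43.65 kHz, 63.45 kHz, 79.35 kHz.

27.75 kHz, 43.65 kHz, 63.45 kHz, 79.35 kHz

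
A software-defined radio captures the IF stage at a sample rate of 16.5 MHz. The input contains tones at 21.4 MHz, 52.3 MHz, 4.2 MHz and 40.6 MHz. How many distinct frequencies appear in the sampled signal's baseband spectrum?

fs/2 = 8.25 MHz.
21.4 MHz mod fs = 4.9 MHz.
4.9 MHz ≤ fs/2 = 8.25 MHz, appears at 4.9 MHz.
52.3 MHz mod fs = 2.8 MHz.
2.8 MHz ≤ fs/2 = 8.25 MHz, appears at 2.8 MHz.
4.2 MHz ≤ fs/2 = 8.25 MHz, passes unchanged.
40.6 MHz mod fs = 7.6 MHz.
7.6 MHz ≤ fs/2 = 8.25 MHz, appears at 7.6 MHz.
Distinct values: {2.8 MHz, 4.2 MHz, 4.9 MHz, 7.6 MHz} → 4.

4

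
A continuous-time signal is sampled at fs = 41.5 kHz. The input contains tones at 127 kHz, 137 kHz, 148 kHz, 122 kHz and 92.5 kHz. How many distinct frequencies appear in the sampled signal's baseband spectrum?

fs/2 = 20.75 kHz.
127 kHz mod fs = 2.5 kHz.
2.5 kHz ≤ fs/2 = 20.75 kHz, appears at 2.5 kHz.
137 kHz mod fs = 12.5 kHz.
12.5 kHz ≤ fs/2 = 20.75 kHz, appears at 12.5 kHz.
148 kHz mod fs = 23.5 kHz.
23.5 kHz > fs/2 = 20.75 kHz, folds to fs − 23.5 kHz = 18 kHz.
122 kHz mod fs = 39 kHz.
39 kHz > fs/2 = 20.75 kHz, folds to fs − 39 kHz = 2.5 kHz.
92.5 kHz mod fs = 9.5 kHz.
9.5 kHz ≤ fs/2 = 20.75 kHz, appears at 9.5 kHz.
Distinct values: {2.5 kHz, 9.5 kHz, 12.5 kHz, 18 kHz} → 4.

4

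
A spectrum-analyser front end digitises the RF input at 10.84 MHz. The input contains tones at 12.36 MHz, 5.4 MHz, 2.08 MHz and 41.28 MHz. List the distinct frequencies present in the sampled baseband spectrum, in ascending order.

fs/2 = 5.42 MHz.
12.36 MHz mod fs = 1.52 MHz.
1.52 MHz ≤ fs/2 = 5.42 MHz, appears at 1.52 MHz.
5.4 MHz ≤ fs/2 = 5.42 MHz, passes unchanged.
2.08 MHz ≤ fs/2 = 5.42 MHz, passes unchanged.
41.28 MHz mod fs = 8.76 MHz.
8.76 MHz > fs/2 = 5.42 MHz, folds to fs − 8.76 MHz = 2.08 MHz.
Distinct values: {1.52 MHz, 2.08 MHz, 5.4 MHz}.

1.52 MHz, 2.08 MHz, 5.4 MHz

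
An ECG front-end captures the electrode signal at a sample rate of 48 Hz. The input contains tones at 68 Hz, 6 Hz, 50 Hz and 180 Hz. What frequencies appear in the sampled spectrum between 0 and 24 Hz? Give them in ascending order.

2 Hz, 6 Hz, 12 Hz, 20 Hz

fs/2 = 24 Hz.
68 Hz mod fs = 20 Hz.
20 Hz ≤ fs/2 = 24 Hz, appears at 20 Hz.
6 Hz ≤ fs/2 = 24 Hz, passes unchanged.
50 Hz mod fs = 2 Hz.
2 Hz ≤ fs/2 = 24 Hz, appears at 2 Hz.
180 Hz mod fs = 36 Hz.
36 Hz > fs/2 = 24 Hz, folds to fs − 36 Hz = 12 Hz.
Distinct values: {2 Hz, 6 Hz, 12 Hz, 20 Hz}.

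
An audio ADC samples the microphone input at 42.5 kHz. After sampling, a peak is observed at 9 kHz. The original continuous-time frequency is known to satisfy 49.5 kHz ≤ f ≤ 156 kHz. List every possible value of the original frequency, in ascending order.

51.5 kHz, 76 kHz, 94 kHz, 118.5 kHz, 136.5 kHz

Frequencies that alias to 9 kHz are k·fs ± 9 kHz for integer k ≥ 0.
k=0: 9 kHz.
k=1: 33.5 kHz, 51.5 kHz.
k=2: 76 kHz, 94 kHz.
k=3: 118.5 kHz, 136.5 kHz.
k=4: 161 kHz, 179 kHz.
Within [49.5 kHz, 156 kHz]: 51.5 kHz, 76 kHz, 94 kHz, 118.5 kHz, 136.5 kHz.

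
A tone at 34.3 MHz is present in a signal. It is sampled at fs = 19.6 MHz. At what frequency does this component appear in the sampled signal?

4.9 MHz

34.3 MHz mod fs = 14.7 MHz.
14.7 MHz > fs/2 = 9.8 MHz, folds to fs − 14.7 MHz = 4.9 MHz.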